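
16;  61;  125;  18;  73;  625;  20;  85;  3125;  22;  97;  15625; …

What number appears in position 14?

Read the sequence 3 terms at a time; column i is its own pattern.
Stream A = 16, 18, 20, 22: linear: a_n = 14 + 2·n.
Stream B = 61, 73, 85, 97: arithmetic with common difference +12.
Stream C = 125, 625, 3125, 15625: successive powers of 5.
Position 14 → stream B, term 5 = 109.

109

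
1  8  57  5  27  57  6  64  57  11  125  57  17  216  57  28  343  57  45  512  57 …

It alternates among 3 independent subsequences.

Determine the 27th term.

Read the sequence 3 terms at a time; column i is its own pattern.
Track A is 1, 5, 6, 11, 17, 28, 45, which is Fibonacci-style (each term is the sum of the two before it).
Track B is 8, 27, 64, 125, 216, 343, 512, which is consecutive cubes n³ from n = 2.
Track C is 57, 57, 57, 57, 57, 57, 57, which is constant 57.
The 27th slot belongs to track C; its 9th term is 57.

57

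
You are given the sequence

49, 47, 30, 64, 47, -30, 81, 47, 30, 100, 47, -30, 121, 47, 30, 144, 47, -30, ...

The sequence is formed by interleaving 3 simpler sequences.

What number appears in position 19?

169

Taking every 3rd term gives 3 separate tracks.
Track A: 49, 64, 81, 100, 121, 144 — consecutive squares n² from n = 7.
Track B: 47, 47, 47, 47, 47, 47 — always 47.
Track C: 30, -30, 30, -30, 30, -30 — alternating ±30.
Term 19 comes from track A (its 7th entry): 169.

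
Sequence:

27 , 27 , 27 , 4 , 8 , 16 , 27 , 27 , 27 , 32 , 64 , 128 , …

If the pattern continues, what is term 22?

2048

The slot pattern repeats as AAABBB (period 6), so there are 2 interleaved tracks.
Stream A: 27, 27, 27, 27, 27, 27 — constant 27.
Stream B: 4, 8, 16, 32, 64, 128 — successive powers of 2.
Position 22 → stream B, term 10 = 2048.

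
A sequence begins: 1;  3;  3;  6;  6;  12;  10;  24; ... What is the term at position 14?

192

The terms cycle through 2 interleaved subsequences.
Track A is 1, 3, 6, 10, which is triangular numbers n(n+1)/2 for n = 1, 2, ….
Track B is 3, 6, 12, 24, which is multiplying by 2 each time.
The 14th slot belongs to track B; its 7th term is 192.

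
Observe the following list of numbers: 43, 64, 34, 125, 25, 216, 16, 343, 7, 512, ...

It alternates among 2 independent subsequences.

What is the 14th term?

1000

Taking every 2nd term gives 2 separate tracks.
Track A = 43, 34, 25, 16, 7: arithmetic with common difference −9.
Track B = 64, 125, 216, 343, 512: perfect cubes starting at 4³.
Position 14 falls in track B as its term 7, giving 1000.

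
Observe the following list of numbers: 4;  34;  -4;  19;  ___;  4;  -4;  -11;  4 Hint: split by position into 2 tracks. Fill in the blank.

Split by position mod 2 into 2 tracks.
Track A = 4, -4, ?, -4, 4: oscillating between 4 and -4.
Track B = 34, 19, 4, -11: subtracting 15 each time.
Filling track A at index 3 by its rule yields 4.

4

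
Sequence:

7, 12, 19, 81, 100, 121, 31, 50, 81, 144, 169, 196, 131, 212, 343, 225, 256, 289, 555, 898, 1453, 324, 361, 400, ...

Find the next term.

The slot pattern repeats as AAABBB (period 6), so there are 2 interleaved tracks.
Stream A is 7, 12, 19, 31, 50, 81, 131, 212, 343, 555, 898, 1453, which is a Fibonacci-like recurrence a_n = a_{n-1} + a_{n-2}.
Stream B is 81, 100, 121, 144, 169, 196, 225, 256, 289, 324, 361, 400, which is perfect squares starting at 9².
Position 25 falls in stream A as its term 13, giving 2351.

2351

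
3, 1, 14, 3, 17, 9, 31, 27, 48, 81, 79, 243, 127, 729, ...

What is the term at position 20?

Odd-indexed and even-indexed terms follow separate rules.
Stream A: 3, 14, 17, 31, 48, 79, 127 — each term equals the sum of the previous two.
Stream B: 1, 3, 9, 27, 81, 243, 729 — successive powers of 3.
Term 20 comes from stream B (its 10th entry): 19683.

19683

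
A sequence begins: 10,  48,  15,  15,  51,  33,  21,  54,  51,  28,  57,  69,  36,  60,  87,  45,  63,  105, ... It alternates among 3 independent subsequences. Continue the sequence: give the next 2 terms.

55, 66

Read the sequence 3 terms at a time; column i is its own pattern.
Stream A = 10, 15, 21, 28, 36, 45: triangular numbers starting at T_4.
Stream B = 48, 51, 54, 57, 60, 63: arithmetic, step +3.
Stream C = 15, 33, 51, 69, 87, 105: linear: a_n = -3 + 18·n.
Position 19 → stream A, term 7 = 55.
Term 20 comes from stream B (its 7th entry): 66.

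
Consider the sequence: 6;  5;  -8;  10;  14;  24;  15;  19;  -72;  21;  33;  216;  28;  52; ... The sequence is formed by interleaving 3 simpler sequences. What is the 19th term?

Read the sequence 3 terms at a time; column i is its own pattern.
Track A: 6, 10, 15, 21, 28 (triangular numbers n(n+1)/2 for n = 3, 4, …).
Track B: 5, 14, 19, 33, 52 (each term equals the sum of the previous two).
Track C: -8, 24, -72, 216 (geometric, ×-3 each step).
Term 19 comes from track A (its 7th entry): 45.

45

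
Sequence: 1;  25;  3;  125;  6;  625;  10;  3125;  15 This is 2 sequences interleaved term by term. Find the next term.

15625

The terms cycle through 2 interleaved subsequences.
Track A is 1, 3, 6, 10, 15, which is the triangular numbers T_1, T_2, ….
Track B is 25, 125, 625, 3125, which is powers of 5.
Position 10 falls in track B as its term 5, giving 15625.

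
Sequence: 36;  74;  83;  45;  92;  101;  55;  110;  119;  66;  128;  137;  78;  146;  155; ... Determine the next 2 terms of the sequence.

Positions follow the repeating pattern ABB; grouping by letter gives 2 tracks.
Subsequence A: 36, 45, 55, 66, 78 — the triangular numbers T_8, T_9, ….
Subsequence B: 74, 83, 92, 101, 110, 119, 128, 137, 146, 155 — arithmetic, step +9.
Position 16 falls in subsequence A as its term 6, giving 91.
Position 17 → subsequence B, term 11 = 164.

91, 164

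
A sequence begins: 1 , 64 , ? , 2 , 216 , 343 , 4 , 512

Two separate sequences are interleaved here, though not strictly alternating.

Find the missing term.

Reading positions in blocks of 3 reveals the pattern ABB — 2 tracks woven together.
Stream A: 1, 2, 4 (powers 2^0, 2^1, 2^2, …).
Stream B: 64, ?, 216, 343, 512 (consecutive cubes n³ from n = 4).
So the missing entry in stream B is 125.

125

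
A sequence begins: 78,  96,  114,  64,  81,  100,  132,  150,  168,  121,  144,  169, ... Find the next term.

186

The slot pattern repeats as AAABBB (period 6), so there are 2 interleaved tracks.
Track A is 78, 96, 114, 132, 150, 168, which is arithmetic with common difference +18.
Track B is 64, 81, 100, 121, 144, 169, which is the squares 8², 9², 10², ….
The 13th slot belongs to track A; its 7th term is 186.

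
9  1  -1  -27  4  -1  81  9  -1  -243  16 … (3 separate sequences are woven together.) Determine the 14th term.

Taking every 3rd term gives 3 separate tracks.
Stream A is 9, -27, 81, -243, which is geometric, ×-3 each step.
Stream B is 1, 4, 9, 16, which is consecutive squares n² from n = 1.
Stream C is -1, -1, -1, which is always -1.
Position 14 falls in stream B as its term 5, giving 25.

25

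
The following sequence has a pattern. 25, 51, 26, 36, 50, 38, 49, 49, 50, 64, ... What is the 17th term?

Taking every 3rd term gives 3 separate tracks.
Stream A = 25, 36, 49, 64: consecutive squares n² from n = 5.
Stream B = 51, 50, 49: arithmetic with common difference −1.
Stream C = 26, 38, 50: adding 12 each time.
Term 17 comes from stream B (its 6th entry): 46.

46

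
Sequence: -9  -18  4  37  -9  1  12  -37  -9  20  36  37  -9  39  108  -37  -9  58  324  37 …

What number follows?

-9

Taking every 4th term gives 4 separate tracks.
Subsequence A: -9, -9, -9, -9, -9 — the constant sequence -9.
Subsequence B: -18, 1, 20, 39, 58 — arithmetic with common difference +19.
Subsequence C: 4, 12, 36, 108, 324 — geometric with ratio 3.
Subsequence D: 37, -37, 37, -37, 37 — alternating ±37.
Term 21 comes from subsequence A (its 6th entry): -9.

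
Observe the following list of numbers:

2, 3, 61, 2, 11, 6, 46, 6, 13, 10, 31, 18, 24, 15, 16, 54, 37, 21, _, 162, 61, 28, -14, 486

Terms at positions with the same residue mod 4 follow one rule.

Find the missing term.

The terms cycle through 4 interleaved subsequences.
Stream A = 2, 11, 13, 24, 37, 61: each term equals the sum of the previous two.
Stream B = 3, 6, 10, 15, 21, 28: triangular numbers starting at T_2.
Stream C = 61, 46, 31, 16, ?, -14: linear: a_n = 76 − 15·n.
Stream D = 2, 6, 18, 54, 162, 486: a geometric progression (common ratio 3).
So the missing entry in stream C is 1.

1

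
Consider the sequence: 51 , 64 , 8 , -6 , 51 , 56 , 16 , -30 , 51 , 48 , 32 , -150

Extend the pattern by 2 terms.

51, 40

Taking every 4th term gives 4 separate tracks.
Subsequence A is 51, 51, 51, which is the constant sequence 51.
Subsequence B is 64, 56, 48, which is linear: a_n = 72 − 8·n.
Subsequence C is 8, 16, 32, which is successive powers of 2.
Subsequence D is -6, -30, -150, which is geometric, ×5 each step.
Term 13 comes from subsequence A (its 4th entry): 51.
Term 14 comes from subsequence B (its 4th entry): 40.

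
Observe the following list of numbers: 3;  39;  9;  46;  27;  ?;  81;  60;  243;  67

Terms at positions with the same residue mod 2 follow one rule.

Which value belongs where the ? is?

Split by position mod 2 into 2 tracks.
Track A is 3, 9, 27, 81, 243, which is powers 3^1, 3^2, 3^3, ….
Track B is 39, 46, ?, 60, 67, which is linear: a_n = 32 + 7·n.
So the missing entry in track B is 53.

53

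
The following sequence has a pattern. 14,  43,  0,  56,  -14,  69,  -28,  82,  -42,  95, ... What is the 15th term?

-84

The terms cycle through 2 interleaved subsequences.
Track A: 14, 0, -14, -28, -42 (linear: a_n = 28 − 14·n).
Track B: 43, 56, 69, 82, 95 (arithmetic, step +13).
The 15th slot belongs to track A; its 8th term is -84.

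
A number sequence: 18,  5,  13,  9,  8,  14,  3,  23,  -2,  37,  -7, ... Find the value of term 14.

Positions 1, 3, 5, … form one subsequence and positions 2, 4, 6, … form another.
Stream A: 18, 13, 8, 3, -2, -7 — subtracting 5 each time.
Stream B: 5, 9, 14, 23, 37 — each term equals the sum of the previous two.
Position 14 → stream B, term 7 = 97.

97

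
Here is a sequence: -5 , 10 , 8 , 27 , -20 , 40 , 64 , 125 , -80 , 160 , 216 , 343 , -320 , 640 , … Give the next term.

512

Positions follow the repeating pattern AABB; grouping by letter gives 2 tracks.
Subsequence A: -5, 10, -20, 40, -80, 160, -320, 640 (geometric, ×-2 each step).
Subsequence B: 8, 27, 64, 125, 216, 343 (consecutive cubes n³ from n = 2).
The 15th slot belongs to subsequence B; its 7th term is 512.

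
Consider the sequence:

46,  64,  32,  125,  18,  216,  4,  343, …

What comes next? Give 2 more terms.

Split by position mod 2 into 2 tracks.
Track A: 46, 32, 18, 4 — subtracting 14 each time.
Track B: 64, 125, 216, 343 — perfect cubes starting at 4³.
Position 9 → track A, term 5 = -10.
Position 10 falls in track B as its term 5, giving 512.

-10, 512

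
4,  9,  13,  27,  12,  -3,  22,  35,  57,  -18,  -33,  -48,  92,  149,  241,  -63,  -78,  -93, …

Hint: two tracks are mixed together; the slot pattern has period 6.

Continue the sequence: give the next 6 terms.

Positions follow the repeating pattern AAABBB; grouping by letter gives 2 tracks.
Track A: 4, 9, 13, 22, 35, 57, 92, 149, 241 — each term equals the sum of the previous two.
Track B: 27, 12, -3, -18, -33, -48, -63, -78, -93 — subtracting 15 each time.
Position 19 falls in track A as its term 10, giving 390.
Term 20 comes from track A (its 11th entry): 631.
Term 21 comes from track A (its 12th entry): 1021.
The 22nd slot belongs to track B; its 10th term is -108.
Position 23 falls in track B as its term 11, giving -123.
Position 24 → track B, term 12 = -138.

390, 631, 1021, -108, -123, -138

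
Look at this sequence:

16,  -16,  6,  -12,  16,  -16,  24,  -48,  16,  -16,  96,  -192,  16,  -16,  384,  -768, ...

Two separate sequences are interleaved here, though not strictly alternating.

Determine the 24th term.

-12288

The slot pattern repeats as AABB (period 4), so there are 2 interleaved tracks.
Track A = 16, -16, 16, -16, 16, -16, 16, -16: the oscillation 16·(−1)^(n+1).
Track B = 6, -12, 24, -48, 96, -192, 384, -768: multiplying by -2 each time.
Term 24 comes from track B (its 12th entry): -12288.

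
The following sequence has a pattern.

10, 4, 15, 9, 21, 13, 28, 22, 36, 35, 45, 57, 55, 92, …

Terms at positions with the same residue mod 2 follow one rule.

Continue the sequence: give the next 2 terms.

66, 149

Split by position mod 2 into 2 tracks.
Stream A: 10, 15, 21, 28, 36, 45, 55. The triangular numbers T_4, T_5, ….
Stream B: 4, 9, 13, 22, 35, 57, 92. Fibonacci-style (each term is the sum of the two before it).
Position 15 → stream A, term 8 = 66.
Position 16 falls in stream B as its term 8, giving 149.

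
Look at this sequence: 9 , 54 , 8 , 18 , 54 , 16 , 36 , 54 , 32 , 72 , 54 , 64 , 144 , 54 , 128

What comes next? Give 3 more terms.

Taking every 3rd term gives 3 separate tracks.
Subsequence A: 9, 18, 36, 72, 144. A geometric progression (common ratio 2).
Subsequence B: 54, 54, 54, 54, 54. The constant sequence 54.
Subsequence C: 8, 16, 32, 64, 128. Successive powers of 2.
Position 16 falls in subsequence A as its term 6, giving 288.
Term 17 comes from subsequence B (its 6th entry): 54.
Term 18 comes from subsequence C (its 6th entry): 256.

288, 54, 256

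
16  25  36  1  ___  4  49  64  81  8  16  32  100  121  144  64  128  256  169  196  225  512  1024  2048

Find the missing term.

2

Reading positions in blocks of 6 reveals the pattern AAABBB — 2 tracks woven together.
Track A is 16, 25, 36, 49, 64, 81, 100, 121, 144, 169, 196, 225, which is perfect squares starting at 4².
Track B is 1, ?, 4, 8, 16, 32, 64, 128, 256, 512, 1024, 2048, which is powers of 2.
So the missing entry in track B is 2.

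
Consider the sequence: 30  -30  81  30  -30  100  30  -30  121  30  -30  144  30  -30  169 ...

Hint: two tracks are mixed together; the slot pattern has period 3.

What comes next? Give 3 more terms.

30, -30, 196

Reading positions in blocks of 3 reveals the pattern AAB — 2 tracks woven together.
Subsequence A = 30, -30, 30, -30, 30, -30, 30, -30, 30, -30: the oscillation 30·(−1)^(n+1).
Subsequence B = 81, 100, 121, 144, 169: perfect squares starting at 9².
The 16th slot belongs to subsequence A; its 11th term is 30.
The 17th slot belongs to subsequence A; its 12th term is -30.
Position 18 → subsequence B, term 6 = 196.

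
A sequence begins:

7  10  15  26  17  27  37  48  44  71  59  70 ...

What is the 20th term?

114

The slot pattern repeats as AABB (period 4), so there are 2 interleaved tracks.
Stream A: 7, 10, 17, 27, 44, 71. Fibonacci-style (each term is the sum of the two before it).
Stream B: 15, 26, 37, 48, 59, 70. Arithmetic, step +11.
Position 20 falls in stream B as its term 10, giving 114.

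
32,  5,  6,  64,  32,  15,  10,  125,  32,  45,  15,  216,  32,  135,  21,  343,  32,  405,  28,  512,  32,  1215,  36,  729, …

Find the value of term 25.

32

Read the sequence 4 terms at a time; column i is its own pattern.
Subsequence A: 32, 32, 32, 32, 32, 32 — constant 32.
Subsequence B: 5, 15, 45, 135, 405, 1215 — multiplying by 3 each time.
Subsequence C: 6, 10, 15, 21, 28, 36 — the triangular numbers T_3, T_4, ….
Subsequence D: 64, 125, 216, 343, 512, 729 — consecutive cubes n³ from n = 4.
Position 25 → subsequence A, term 7 = 32.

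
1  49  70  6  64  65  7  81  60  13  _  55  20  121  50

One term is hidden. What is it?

100

Split by position mod 3: positions 1, 4, 7, … form one track, and each other residue class forms its own.
Track A: 1, 6, 7, 13, 20 — each term equals the sum of the previous two.
Track B: 49, 64, 81, ?, 121 — the squares 7², 8², 9², ….
Track C: 70, 65, 60, 55, 50 — linear: a_n = 75 − 5·n.
So the missing entry in track B is 100.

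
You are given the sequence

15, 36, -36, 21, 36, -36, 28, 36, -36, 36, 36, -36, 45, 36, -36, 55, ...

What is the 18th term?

-36

Positions follow the repeating pattern ABB; grouping by letter gives 2 tracks.
Track A = 15, 21, 28, 36, 45, 55: triangular numbers n(n+1)/2 for n = 5, 6, ….
Track B = 36, -36, 36, -36, 36, -36, 36, -36, 36, -36: alternating ±36.
Position 18 → track B, term 12 = -36.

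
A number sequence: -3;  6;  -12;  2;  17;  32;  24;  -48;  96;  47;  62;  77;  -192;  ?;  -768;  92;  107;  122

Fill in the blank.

384

Reading positions in blocks of 6 reveals the pattern AAABBB — 2 tracks woven together.
Subsequence A is -3, 6, -12, 24, -48, 96, -192, ?, -768, which is a geometric progression (common ratio -2).
Subsequence B is 2, 17, 32, 47, 62, 77, 92, 107, 122, which is linear: a_n = -13 + 15·n.
So the missing entry in subsequence A is 384.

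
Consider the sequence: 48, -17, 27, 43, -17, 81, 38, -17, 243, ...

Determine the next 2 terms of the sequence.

The terms cycle through 3 interleaved subsequences.
Track A = 48, 43, 38: linear: a_n = 53 − 5·n.
Track B = -17, -17, -17: always -17.
Track C = 27, 81, 243: powers 3^3, 3^4, 3^5, ….
Term 10 comes from track A (its 4th entry): 33.
Position 11 → track B, term 4 = -17.

33, -17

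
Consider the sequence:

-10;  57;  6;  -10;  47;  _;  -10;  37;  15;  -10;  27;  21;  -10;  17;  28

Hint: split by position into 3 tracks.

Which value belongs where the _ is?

10

Read the sequence 3 terms at a time; column i is its own pattern.
Track A is -10, -10, -10, -10, -10, which is the constant sequence -10.
Track B is 57, 47, 37, 27, 17, which is arithmetic, step −10.
Track C is 6, ?, 15, 21, 28, which is the triangular numbers T_3, T_4, ….
So the missing entry in track C is 10.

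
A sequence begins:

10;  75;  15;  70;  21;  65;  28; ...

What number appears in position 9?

Odd-indexed and even-indexed terms follow separate rules.
Track A is 10, 15, 21, 28, which is triangular numbers n(n+1)/2 for n = 4, 5, ….
Track B is 75, 70, 65, which is arithmetic with common difference −5.
Position 9 falls in track A as its term 5, giving 36.

36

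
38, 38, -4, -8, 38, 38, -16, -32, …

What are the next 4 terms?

38, 38, -64, -128

The slot pattern repeats as AABB (period 4), so there are 2 interleaved tracks.
Track A: 38, 38, 38, 38. Always 38.
Track B: -4, -8, -16, -32. Geometric with ratio 2.
Term 9 comes from track A (its 5th entry): 38.
The 10th slot belongs to track A; its 6th term is 38.
Term 11 comes from track B (its 5th entry): -64.
Position 12 → track B, term 6 = -128.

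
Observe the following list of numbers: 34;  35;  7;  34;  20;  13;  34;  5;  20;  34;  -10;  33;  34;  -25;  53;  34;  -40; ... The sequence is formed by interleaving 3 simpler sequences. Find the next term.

86

Split by position mod 3 into 3 tracks.
Stream A = 34, 34, 34, 34, 34, 34: the constant sequence 34.
Stream B = 35, 20, 5, -10, -25, -40: linear: a_n = 50 − 15·n.
Stream C = 7, 13, 20, 33, 53: Fibonacci-style (each term is the sum of the two before it).
The 18th slot belongs to stream C; its 6th term is 86.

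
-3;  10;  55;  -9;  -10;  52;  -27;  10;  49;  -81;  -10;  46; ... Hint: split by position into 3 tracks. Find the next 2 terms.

Read the sequence 3 terms at a time; column i is its own pattern.
Subsequence A: -3, -9, -27, -81. Geometric with ratio 3.
Subsequence B: 10, -10, 10, -10. Alternating ±10.
Subsequence C: 55, 52, 49, 46. Subtracting 3 each time.
Term 13 comes from subsequence A (its 5th entry): -243.
The 14th slot belongs to subsequence B; its 5th term is 10.

-243, 10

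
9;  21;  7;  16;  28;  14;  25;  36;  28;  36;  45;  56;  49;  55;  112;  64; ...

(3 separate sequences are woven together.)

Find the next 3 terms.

66, 224, 81

Split by position mod 3 into 3 tracks.
Subsequence A: 9, 16, 25, 36, 49, 64 (perfect squares starting at 3²).
Subsequence B: 21, 28, 36, 45, 55 (triangular numbers starting at T_6).
Subsequence C: 7, 14, 28, 56, 112 (a geometric progression (common ratio 2)).
Position 17 → subsequence B, term 6 = 66.
Position 18 falls in subsequence C as its term 6, giving 224.
Term 19 comes from subsequence A (its 7th entry): 81.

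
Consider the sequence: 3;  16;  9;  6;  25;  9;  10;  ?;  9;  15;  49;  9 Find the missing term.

The terms cycle through 3 interleaved subsequences.
Stream A is 3, 6, 10, 15, which is the triangular numbers T_2, T_3, ….
Stream B is 16, 25, ?, 49, which is consecutive squares n² from n = 4.
Stream C is 9, 9, 9, 9, which is the constant sequence 9.
Stream B's pattern makes the blank 36.

36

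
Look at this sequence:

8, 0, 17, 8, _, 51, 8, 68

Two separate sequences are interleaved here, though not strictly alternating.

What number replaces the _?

34

Positions follow the repeating pattern ABB; grouping by letter gives 2 tracks.
Stream A = 8, 8, 8: the constant sequence 8.
Stream B = 0, 17, ?, 51, 68: linear: a_n = -17 + 17·n.
The gap is stream B's term 3; the rule gives 34.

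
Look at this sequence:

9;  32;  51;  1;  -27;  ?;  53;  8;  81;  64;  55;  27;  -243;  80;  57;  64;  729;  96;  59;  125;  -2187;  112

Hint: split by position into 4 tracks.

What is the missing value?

Split by position mod 4: positions 1, 5, 9, … form one track, and each other residue class forms its own.
Track A: 9, -27, 81, -243, 729, -2187 (multiplying by -3 each time).
Track B: 32, ?, 64, 80, 96, 112 (arithmetic, step +16).
Track C: 51, 53, 55, 57, 59 (adding 2 each time).
Track D: 1, 8, 27, 64, 125 (the cubes 1³, 2³, 3³, …).
So the missing entry in track B is 48.

48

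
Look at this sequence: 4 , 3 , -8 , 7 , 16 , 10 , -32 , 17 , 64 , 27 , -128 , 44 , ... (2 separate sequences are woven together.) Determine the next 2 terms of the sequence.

Positions 1, 3, 5, … form one subsequence and positions 2, 4, 6, … form another.
Track A = 4, -8, 16, -32, 64, -128: multiplying by -2 each time.
Track B = 3, 7, 10, 17, 27, 44: a Fibonacci-like recurrence a_n = a_{n-1} + a_{n-2}.
Position 13 falls in track A as its term 7, giving 256.
Term 14 comes from track B (its 7th entry): 71.

256, 71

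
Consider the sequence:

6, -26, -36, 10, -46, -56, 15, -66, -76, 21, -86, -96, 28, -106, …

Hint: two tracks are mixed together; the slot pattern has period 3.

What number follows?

-116

Positions follow the repeating pattern ABB; grouping by letter gives 2 tracks.
Track A: 6, 10, 15, 21, 28. The triangular numbers T_3, T_4, ….
Track B: -26, -36, -46, -56, -66, -76, -86, -96, -106. Linear: a_n = -16 − 10·n.
Term 15 comes from track B (its 10th entry): -116.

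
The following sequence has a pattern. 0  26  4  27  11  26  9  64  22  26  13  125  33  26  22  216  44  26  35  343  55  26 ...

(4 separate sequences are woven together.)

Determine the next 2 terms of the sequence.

Split by position mod 4 into 4 tracks.
Track A = 0, 11, 22, 33, 44, 55: linear: a_n = -11 + 11·n.
Track B = 26, 26, 26, 26, 26, 26: the constant sequence 26.
Track C = 4, 9, 13, 22, 35: a Fibonacci-like recurrence a_n = a_{n-1} + a_{n-2}.
Track D = 27, 64, 125, 216, 343: the cubes 3³, 4³, 5³, ….
Position 23 → track C, term 6 = 57.
The 24th slot belongs to track D; its 6th term is 512.

57, 512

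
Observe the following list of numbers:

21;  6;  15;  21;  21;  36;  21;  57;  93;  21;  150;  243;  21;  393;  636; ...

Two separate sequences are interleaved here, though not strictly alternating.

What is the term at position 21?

The slot pattern repeats as ABB (period 3), so there are 2 interleaved tracks.
Stream A: 21, 21, 21, 21, 21 (always 21).
Stream B: 6, 15, 21, 36, 57, 93, 150, 243, 393, 636 (each term equals the sum of the previous two).
Position 21 → stream B, term 14 = 4359.

4359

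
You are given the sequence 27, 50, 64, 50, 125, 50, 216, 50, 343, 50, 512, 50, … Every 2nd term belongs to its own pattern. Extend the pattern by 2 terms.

729, 50

Taking every 2nd term gives 2 separate tracks.
Track A: 27, 64, 125, 216, 343, 512 (the cubes 3³, 4³, 5³, …).
Track B: 50, 50, 50, 50, 50, 50 (the constant sequence 50).
The 13th slot belongs to track A; its 7th term is 729.
Position 14 falls in track B as its term 7, giving 50.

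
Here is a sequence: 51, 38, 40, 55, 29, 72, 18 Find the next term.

89

Odd-indexed and even-indexed terms follow separate rules.
Subsequence A: 51, 40, 29, 18. Linear: a_n = 62 − 11·n.
Subsequence B: 38, 55, 72. Arithmetic with common difference +17.
The 8th slot belongs to subsequence B; its 4th term is 89.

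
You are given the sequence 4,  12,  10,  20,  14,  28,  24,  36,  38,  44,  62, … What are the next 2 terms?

Positions 1, 3, 5, … form one subsequence and positions 2, 4, 6, … form another.
Subsequence A: 4, 10, 14, 24, 38, 62. A Fibonacci-like recurrence a_n = a_{n-1} + a_{n-2}.
Subsequence B: 12, 20, 28, 36, 44. Linear: a_n = 4 + 8·n.
Position 12 → subsequence B, term 6 = 52.
Position 13 → subsequence A, term 7 = 100.

52, 100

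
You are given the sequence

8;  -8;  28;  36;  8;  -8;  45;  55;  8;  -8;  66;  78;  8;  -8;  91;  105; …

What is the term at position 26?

Reading positions in blocks of 4 reveals the pattern AABB — 2 tracks woven together.
Subsequence A = 8, -8, 8, -8, 8, -8, 8, -8: the oscillation 8·(−1)^(n+1).
Subsequence B = 28, 36, 45, 55, 66, 78, 91, 105: triangular numbers starting at T_7.
Position 26 → subsequence A, term 14 = -8.

-8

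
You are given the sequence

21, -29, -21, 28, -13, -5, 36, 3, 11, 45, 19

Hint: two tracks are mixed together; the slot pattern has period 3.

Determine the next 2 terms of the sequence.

The slot pattern repeats as ABB (period 3), so there are 2 interleaved tracks.
Track A is 21, 28, 36, 45, which is triangular numbers n(n+1)/2 for n = 6, 7, ….
Track B is -29, -21, -13, -5, 3, 11, 19, which is arithmetic with common difference +8.
Position 12 → track B, term 8 = 27.
Position 13 falls in track A as its term 5, giving 55.

27, 55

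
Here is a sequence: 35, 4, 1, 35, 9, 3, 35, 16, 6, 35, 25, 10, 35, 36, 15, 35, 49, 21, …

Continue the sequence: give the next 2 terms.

35, 64

Read the sequence 3 terms at a time; column i is its own pattern.
Track A: 35, 35, 35, 35, 35, 35 (constant 35).
Track B: 4, 9, 16, 25, 36, 49 (consecutive squares n² from n = 2).
Track C: 1, 3, 6, 10, 15, 21 (triangular numbers n(n+1)/2 for n = 1, 2, …).
Term 19 comes from track A (its 7th entry): 35.
Position 20 → track B, term 7 = 64.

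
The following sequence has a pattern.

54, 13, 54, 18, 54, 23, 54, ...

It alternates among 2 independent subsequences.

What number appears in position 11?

54

The terms cycle through 2 interleaved subsequences.
Subsequence A = 54, 54, 54, 54: constant 54.
Subsequence B = 13, 18, 23: arithmetic with common difference +5.
The 11th slot belongs to subsequence A; its 6th term is 54.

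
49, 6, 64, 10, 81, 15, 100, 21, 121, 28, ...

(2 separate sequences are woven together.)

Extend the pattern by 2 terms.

144, 36

Positions 1, 3, 5, … form one subsequence and positions 2, 4, 6, … form another.
Subsequence A is 49, 64, 81, 100, 121, which is consecutive squares n² from n = 7.
Subsequence B is 6, 10, 15, 21, 28, which is triangular numbers n(n+1)/2 for n = 3, 4, ….
Position 11 → subsequence A, term 6 = 144.
Position 12 falls in subsequence B as its term 6, giving 36.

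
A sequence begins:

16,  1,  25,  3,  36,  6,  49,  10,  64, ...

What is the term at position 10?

Positions 1, 3, 5, … form one subsequence and positions 2, 4, 6, … form another.
Track A is 16, 25, 36, 49, 64, which is the squares 4², 5², 6², ….
Track B is 1, 3, 6, 10, which is triangular numbers starting at T_1.
Term 10 comes from track B (its 5th entry): 15.

15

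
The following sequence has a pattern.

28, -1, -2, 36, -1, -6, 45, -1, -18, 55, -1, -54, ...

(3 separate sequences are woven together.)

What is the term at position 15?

Read the sequence 3 terms at a time; column i is its own pattern.
Track A is 28, 36, 45, 55, which is the triangular numbers T_7, T_8, ….
Track B is -1, -1, -1, -1, which is always -1.
Track C is -2, -6, -18, -54, which is geometric with ratio 3.
The 15th slot belongs to track C; its 5th term is -162.

-162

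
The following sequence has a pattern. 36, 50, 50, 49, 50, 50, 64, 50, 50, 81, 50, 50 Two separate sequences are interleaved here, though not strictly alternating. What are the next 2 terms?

Positions follow the repeating pattern ABB; grouping by letter gives 2 tracks.
Stream A: 36, 49, 64, 81 (perfect squares starting at 6²).
Stream B: 50, 50, 50, 50, 50, 50, 50, 50 (constant 50).
Position 13 falls in stream A as its term 5, giving 100.
Term 14 comes from stream B (its 9th entry): 50.

100, 50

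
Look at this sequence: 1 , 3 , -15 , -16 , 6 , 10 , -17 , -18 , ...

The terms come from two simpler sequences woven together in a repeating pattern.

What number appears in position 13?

28

Reading positions in blocks of 4 reveals the pattern AABB — 2 tracks woven together.
Track A: 1, 3, 6, 10 — the triangular numbers T_1, T_2, ….
Track B: -15, -16, -17, -18 — arithmetic, step −1.
Term 13 comes from track A (its 7th entry): 28.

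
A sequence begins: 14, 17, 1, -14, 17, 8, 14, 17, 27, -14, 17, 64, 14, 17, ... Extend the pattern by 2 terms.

The terms cycle through 3 interleaved subsequences.
Track A: 14, -14, 14, -14, 14. Oscillating between 14 and -14.
Track B: 17, 17, 17, 17, 17. Constant 17.
Track C: 1, 8, 27, 64. Perfect cubes starting at 1³.
Term 15 comes from track C (its 5th entry): 125.
Term 16 comes from track A (its 6th entry): -14.

125, -14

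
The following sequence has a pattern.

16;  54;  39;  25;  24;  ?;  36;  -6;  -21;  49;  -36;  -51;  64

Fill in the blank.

9

The slot pattern repeats as ABB (period 3), so there are 2 interleaved tracks.
Track A = 16, 25, 36, 49, 64: consecutive squares n² from n = 4.
Track B = 54, 39, 24, ?, -6, -21, -36, -51: arithmetic with common difference −15.
Filling track B at index 4 by its rule yields 9.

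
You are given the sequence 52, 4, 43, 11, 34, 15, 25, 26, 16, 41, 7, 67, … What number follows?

Taking every 2nd term gives 2 separate tracks.
Subsequence A is 52, 43, 34, 25, 16, 7, which is arithmetic, step −9.
Subsequence B is 4, 11, 15, 26, 41, 67, which is a Fibonacci-like recurrence a_n = a_{n-1} + a_{n-2}.
Position 13 falls in subsequence A as its term 7, giving -2.

-2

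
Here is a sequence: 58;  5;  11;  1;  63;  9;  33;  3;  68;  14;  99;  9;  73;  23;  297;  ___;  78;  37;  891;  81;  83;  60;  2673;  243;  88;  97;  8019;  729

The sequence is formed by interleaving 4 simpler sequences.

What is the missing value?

27

The terms cycle through 4 interleaved subsequences.
Subsequence A = 58, 63, 68, 73, 78, 83, 88: linear: a_n = 53 + 5·n.
Subsequence B = 5, 9, 14, 23, 37, 60, 97: each term equals the sum of the previous two.
Subsequence C = 11, 33, 99, 297, 891, 2673, 8019: geometric with ratio 3.
Subsequence D = 1, 3, 9, ?, 81, 243, 729: powers 3^0, 3^1, 3^2, ….
Subsequence D's pattern makes the blank 27.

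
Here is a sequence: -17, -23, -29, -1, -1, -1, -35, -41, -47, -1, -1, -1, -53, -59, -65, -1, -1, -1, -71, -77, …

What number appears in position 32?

The slot pattern repeats as AAABBB (period 6), so there are 2 interleaved tracks.
Stream A: -17, -23, -29, -35, -41, -47, -53, -59, -65, -71, -77 — linear: a_n = -11 − 6·n.
Stream B: -1, -1, -1, -1, -1, -1, -1, -1, -1 — the constant sequence -1.
Term 32 comes from stream A (its 17th entry): -113.

-113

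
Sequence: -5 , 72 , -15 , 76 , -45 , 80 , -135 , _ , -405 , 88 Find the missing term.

84

Positions 1, 3, 5, … form one subsequence and positions 2, 4, 6, … form another.
Track A: -5, -15, -45, -135, -405 — multiplying by 3 each time.
Track B: 72, 76, 80, ?, 88 — adding 4 each time.
Track B's pattern makes the blank 84.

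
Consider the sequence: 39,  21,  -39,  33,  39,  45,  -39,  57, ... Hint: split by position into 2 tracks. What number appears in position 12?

The terms cycle through 2 interleaved subsequences.
Subsequence A: 39, -39, 39, -39. The oscillation 39·(−1)^(n+1).
Subsequence B: 21, 33, 45, 57. Arithmetic, step +12.
Term 12 comes from subsequence B (its 6th entry): 81.

81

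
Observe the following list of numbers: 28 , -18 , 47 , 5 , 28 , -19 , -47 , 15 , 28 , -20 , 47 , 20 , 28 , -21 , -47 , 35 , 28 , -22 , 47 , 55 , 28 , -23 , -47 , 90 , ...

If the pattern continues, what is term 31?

Taking every 4th term gives 4 separate tracks.
Stream A: 28, 28, 28, 28, 28, 28. Constant 28.
Stream B: -18, -19, -20, -21, -22, -23. Arithmetic, step −1.
Stream C: 47, -47, 47, -47, 47, -47. Oscillating between 47 and -47.
Stream D: 5, 15, 20, 35, 55, 90. A Fibonacci-like recurrence a_n = a_{n-1} + a_{n-2}.
Position 31 → stream C, term 8 = -47.

-47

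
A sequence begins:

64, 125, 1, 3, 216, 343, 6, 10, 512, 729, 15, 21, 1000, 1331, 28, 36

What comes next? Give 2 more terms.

Reading positions in blocks of 4 reveals the pattern AABB — 2 tracks woven together.
Subsequence A = 64, 125, 216, 343, 512, 729, 1000, 1331: the cubes 4³, 5³, 6³, ….
Subsequence B = 1, 3, 6, 10, 15, 21, 28, 36: triangular numbers starting at T_1.
Position 17 → subsequence A, term 9 = 1728.
Position 18 falls in subsequence A as its term 10, giving 2197.

1728, 2197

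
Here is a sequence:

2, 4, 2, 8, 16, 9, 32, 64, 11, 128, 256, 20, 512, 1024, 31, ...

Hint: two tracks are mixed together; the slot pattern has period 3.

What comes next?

Positions follow the repeating pattern AAB; grouping by letter gives 2 tracks.
Track A = 2, 4, 8, 16, 32, 64, 128, 256, 512, 1024: successive powers of 2.
Track B = 2, 9, 11, 20, 31: Fibonacci-style (each term is the sum of the two before it).
Position 16 → track A, term 11 = 2048.

2048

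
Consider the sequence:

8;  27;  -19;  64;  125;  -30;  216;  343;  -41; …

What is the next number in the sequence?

Reading positions in blocks of 3 reveals the pattern AAB — 2 tracks woven together.
Track A = 8, 27, 64, 125, 216, 343: the cubes 2³, 3³, 4³, ….
Track B = -19, -30, -41: linear: a_n = -8 − 11·n.
Position 10 falls in track A as its term 7, giving 512.

512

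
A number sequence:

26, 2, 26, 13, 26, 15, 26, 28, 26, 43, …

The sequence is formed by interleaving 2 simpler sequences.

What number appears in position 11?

The terms cycle through 2 interleaved subsequences.
Stream A = 26, 26, 26, 26, 26: constant 26.
Stream B = 2, 13, 15, 28, 43: Fibonacci-style (each term is the sum of the two before it).
Term 11 comes from stream A (its 6th entry): 26.

26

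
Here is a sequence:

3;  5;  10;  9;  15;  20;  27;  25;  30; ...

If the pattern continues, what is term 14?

Reading positions in blocks of 3 reveals the pattern ABB — 2 tracks woven together.
Track A is 3, 9, 27, which is powers 3^1, 3^2, 3^3, ….
Track B is 5, 10, 15, 20, 25, 30, which is linear: a_n = 5·n.
Term 14 comes from track B (its 9th entry): 45.

45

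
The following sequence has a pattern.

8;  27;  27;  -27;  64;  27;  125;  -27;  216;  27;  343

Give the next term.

The terms cycle through 2 interleaved subsequences.
Stream A is 8, 27, 64, 125, 216, 343, which is perfect cubes starting at 2³.
Stream B is 27, -27, 27, -27, 27, which is the oscillation 27·(−1)^(n+1).
Position 12 falls in stream B as its term 6, giving -27.

-27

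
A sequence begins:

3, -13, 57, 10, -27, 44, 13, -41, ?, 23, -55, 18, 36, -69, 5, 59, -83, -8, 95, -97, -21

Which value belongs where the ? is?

31

Split by position mod 3 into 3 tracks.
Stream A: 3, 10, 13, 23, 36, 59, 95 (Fibonacci-style (each term is the sum of the two before it)).
Stream B: -13, -27, -41, -55, -69, -83, -97 (linear: a_n = 1 − 14·n).
Stream C: 57, 44, ?, 18, 5, -8, -21 (arithmetic, step −13).
Filling stream C at index 3 by its rule yields 31.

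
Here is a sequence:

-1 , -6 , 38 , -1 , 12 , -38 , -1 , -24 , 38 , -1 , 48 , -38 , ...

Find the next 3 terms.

-1, -96, 38

Split by position mod 3: positions 1, 4, 7, … form one track, and each other residue class forms its own.
Subsequence A = -1, -1, -1, -1: the constant sequence -1.
Subsequence B = -6, 12, -24, 48: multiplying by -2 each time.
Subsequence C = 38, -38, 38, -38: the oscillation 38·(−1)^(n+1).
Term 13 comes from subsequence A (its 5th entry): -1.
Position 14 → subsequence B, term 5 = -96.
Position 15 falls in subsequence C as its term 5, giving 38.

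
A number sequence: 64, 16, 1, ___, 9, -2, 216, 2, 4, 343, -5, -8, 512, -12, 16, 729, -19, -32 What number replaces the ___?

125

Taking every 3rd term gives 3 separate tracks.
Track A: 64, ?, 216, 343, 512, 729 — consecutive cubes n³ from n = 4.
Track B: 16, 9, 2, -5, -12, -19 — arithmetic, step −7.
Track C: 1, -2, 4, -8, 16, -32 — geometric, ×-2 each step.
Track A's pattern makes the blank 125.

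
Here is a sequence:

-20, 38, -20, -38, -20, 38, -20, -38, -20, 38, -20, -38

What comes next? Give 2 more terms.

Taking every 2nd term gives 2 separate tracks.
Track A: -20, -20, -20, -20, -20, -20 — the constant sequence -20.
Track B: 38, -38, 38, -38, 38, -38 — the oscillation 38·(−1)^(n+1).
Position 13 → track A, term 7 = -20.
Term 14 comes from track B (its 7th entry): 38.

-20, 38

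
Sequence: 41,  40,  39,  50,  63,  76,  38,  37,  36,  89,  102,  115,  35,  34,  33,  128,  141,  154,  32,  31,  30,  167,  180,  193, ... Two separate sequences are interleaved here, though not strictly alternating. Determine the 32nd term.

The slot pattern repeats as AAABBB (period 6), so there are 2 interleaved tracks.
Track A: 41, 40, 39, 38, 37, 36, 35, 34, 33, 32, 31, 30 (arithmetic, step −1).
Track B: 50, 63, 76, 89, 102, 115, 128, 141, 154, 167, 180, 193 (arithmetic, step +13).
Term 32 comes from track A (its 17th entry): 25.

25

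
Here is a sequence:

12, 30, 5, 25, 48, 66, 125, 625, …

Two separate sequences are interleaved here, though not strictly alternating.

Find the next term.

84

The slot pattern repeats as AABB (period 4), so there are 2 interleaved tracks.
Stream A = 12, 30, 48, 66: adding 18 each time.
Stream B = 5, 25, 125, 625: successive powers of 5.
Position 9 → stream A, term 5 = 84.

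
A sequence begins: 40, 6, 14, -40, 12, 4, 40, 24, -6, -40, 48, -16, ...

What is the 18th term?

-36

Taking every 3rd term gives 3 separate tracks.
Track A = 40, -40, 40, -40: alternating ±40.
Track B = 6, 12, 24, 48: a geometric progression (common ratio 2).
Track C = 14, 4, -6, -16: arithmetic with common difference −10.
Position 18 → track C, term 6 = -36.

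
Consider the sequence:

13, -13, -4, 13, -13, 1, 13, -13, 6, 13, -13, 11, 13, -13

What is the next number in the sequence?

16

Positions follow the repeating pattern AAB; grouping by letter gives 2 tracks.
Track A is 13, -13, 13, -13, 13, -13, 13, -13, 13, -13, which is oscillating between 13 and -13.
Track B is -4, 1, 6, 11, which is linear: a_n = -9 + 5·n.
Position 15 falls in track B as its term 5, giving 16.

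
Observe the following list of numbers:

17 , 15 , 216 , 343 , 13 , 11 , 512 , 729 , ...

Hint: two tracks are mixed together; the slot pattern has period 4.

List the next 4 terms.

The slot pattern repeats as AABB (period 4), so there are 2 interleaved tracks.
Track A = 17, 15, 13, 11: linear: a_n = 19 − 2·n.
Track B = 216, 343, 512, 729: consecutive cubes n³ from n = 6.
The 9th slot belongs to track A; its 5th term is 9.
The 10th slot belongs to track A; its 6th term is 7.
Term 11 comes from track B (its 5th entry): 1000.
Position 12 → track B, term 6 = 1331.

9, 7, 1000, 1331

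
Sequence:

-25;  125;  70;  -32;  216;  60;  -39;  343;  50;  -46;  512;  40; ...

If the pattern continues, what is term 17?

The terms cycle through 3 interleaved subsequences.
Stream A is -25, -32, -39, -46, which is arithmetic with common difference −7.
Stream B is 125, 216, 343, 512, which is perfect cubes starting at 5³.
Stream C is 70, 60, 50, 40, which is arithmetic, step −10.
Position 17 falls in stream B as its term 6, giving 1000.

1000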